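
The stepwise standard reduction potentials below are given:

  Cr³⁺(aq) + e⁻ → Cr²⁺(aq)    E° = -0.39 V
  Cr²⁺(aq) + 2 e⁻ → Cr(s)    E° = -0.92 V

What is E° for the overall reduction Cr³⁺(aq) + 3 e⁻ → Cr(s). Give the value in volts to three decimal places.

Since ΔG° = −nFE° is additive over sequential reductions, n₃E°₃ = n₁E°₁ + n₂E°₂.
E°₃ = (1×-0.39 + 2×-0.92) / 3 = (-2.230) / 3 = -0.743 V.

-0.743 V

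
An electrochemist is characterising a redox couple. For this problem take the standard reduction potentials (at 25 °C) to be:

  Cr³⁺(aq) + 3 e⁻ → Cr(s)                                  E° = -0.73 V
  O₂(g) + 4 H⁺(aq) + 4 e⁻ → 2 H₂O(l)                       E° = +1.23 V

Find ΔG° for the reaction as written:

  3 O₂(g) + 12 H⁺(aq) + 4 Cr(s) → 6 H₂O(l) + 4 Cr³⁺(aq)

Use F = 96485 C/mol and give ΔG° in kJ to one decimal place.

As written, O₂/H₂O is reduced (cathode) and Cr³⁺/Cr is oxidised (anode), so E°cell = (+1.23) − (-0.73) = +1.96 V.
Balancing electrons gives n = 12.
ΔG° = −nFE° = −(12)(96485)(+1.96) = -2,269,327 J = -2269.3 kJ.

-2269.3 kJ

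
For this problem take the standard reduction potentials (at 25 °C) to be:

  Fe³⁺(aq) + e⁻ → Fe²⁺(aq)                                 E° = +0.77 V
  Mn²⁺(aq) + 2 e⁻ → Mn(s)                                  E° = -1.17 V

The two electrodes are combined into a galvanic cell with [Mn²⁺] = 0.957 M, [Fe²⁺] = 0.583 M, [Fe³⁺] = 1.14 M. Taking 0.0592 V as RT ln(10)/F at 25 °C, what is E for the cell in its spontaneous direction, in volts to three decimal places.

Fe³⁺/Fe²⁺ is the cathode (higher E°), Mn²⁺/Mn the anode: E°cell = +0.77 − (-1.17) = +1.94 V, n = 2.
Overall: 2 Fe³⁺(aq) + Mn(s) → 2 Fe²⁺(aq) + Mn²⁺(aq)
Q = [Fe²⁺]^2·[Mn²⁺] / ([Fe³⁺]^2); log Q = -0.602.
E = E° − (0.0592/n) log Q = +1.94 − (0.0592/2)(-0.602) = +1.958 V.

+1.958 V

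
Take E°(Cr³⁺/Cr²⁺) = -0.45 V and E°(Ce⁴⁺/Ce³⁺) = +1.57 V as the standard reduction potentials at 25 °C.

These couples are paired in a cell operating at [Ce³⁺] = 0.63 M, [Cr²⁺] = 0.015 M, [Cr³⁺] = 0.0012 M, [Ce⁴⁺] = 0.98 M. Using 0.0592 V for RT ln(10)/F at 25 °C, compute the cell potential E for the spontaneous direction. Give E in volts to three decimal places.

Ce⁴⁺/Ce³⁺ is the cathode (higher E°), Cr³⁺/Cr²⁺ the anode: E°cell = +1.57 − (-0.45) = +2.02 V, n = 1.
Overall: Ce⁴⁺(aq) + Cr²⁺(aq) → Ce³⁺(aq) + Cr³⁺(aq)
Q = [Ce³⁺]·[Cr³⁺] / ([Ce⁴⁺]·[Cr²⁺]); log Q = -1.289.
E = E° − (0.0592/n) log Q = +2.02 − (0.0592/1)(-1.289) = +2.096 V.

+2.096 V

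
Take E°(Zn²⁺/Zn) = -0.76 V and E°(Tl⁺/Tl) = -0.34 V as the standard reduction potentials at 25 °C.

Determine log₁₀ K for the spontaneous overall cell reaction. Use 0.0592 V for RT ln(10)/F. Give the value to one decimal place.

14.2

Cathode: Tl⁺/Tl; anode: Zn²⁺/Zn. E°cell = +0.42 V, n = 2.
log K = nE°cell / 0.0592 = (2)(+0.42) / 0.0592 = 14.2.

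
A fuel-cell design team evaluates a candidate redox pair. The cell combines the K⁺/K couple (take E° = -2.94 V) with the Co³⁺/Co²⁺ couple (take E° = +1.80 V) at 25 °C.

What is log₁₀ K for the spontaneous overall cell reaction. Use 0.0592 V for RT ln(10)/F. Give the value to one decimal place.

80.1

Cathode: Co³⁺/Co²⁺; anode: K⁺/K. E°cell = +4.74 V, n = 1.
log K = nE°cell / 0.0592 = (1)(+4.74) / 0.0592 = 80.1.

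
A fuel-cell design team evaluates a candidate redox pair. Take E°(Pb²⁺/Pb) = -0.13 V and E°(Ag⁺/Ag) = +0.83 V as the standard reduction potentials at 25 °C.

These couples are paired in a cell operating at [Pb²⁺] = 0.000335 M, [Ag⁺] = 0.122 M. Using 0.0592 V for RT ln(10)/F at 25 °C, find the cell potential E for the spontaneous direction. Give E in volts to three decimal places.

+1.009 V

Ag⁺/Ag is the cathode (higher E°), Pb²⁺/Pb the anode: E°cell = +0.83 − (-0.13) = +0.96 V, n = 2.
Overall: 2 Ag⁺(aq) + Pb(s) → 2 Ag(s) + Pb²⁺(aq)
Q = [Pb²⁺] / ([Ag⁺]^2); log Q = -1.648.
E = E° − (0.0592/n) log Q = +0.96 − (0.0592/2)(-1.648) = +1.009 V.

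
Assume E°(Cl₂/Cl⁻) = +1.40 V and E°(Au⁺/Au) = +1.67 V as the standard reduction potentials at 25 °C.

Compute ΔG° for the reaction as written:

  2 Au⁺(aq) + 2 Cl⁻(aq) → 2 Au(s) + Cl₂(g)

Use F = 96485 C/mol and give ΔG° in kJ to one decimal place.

-52.1 kJ

As written, Au⁺/Au is reduced (cathode) and Cl₂/Cl⁻ is oxidised (anode), so E°cell = (+1.67) − (+1.40) = +0.27 V.
Balancing electrons gives n = 2.
ΔG° = −nFE° = −(2)(96485)(+0.27) = -52,102 J = -52.1 kJ.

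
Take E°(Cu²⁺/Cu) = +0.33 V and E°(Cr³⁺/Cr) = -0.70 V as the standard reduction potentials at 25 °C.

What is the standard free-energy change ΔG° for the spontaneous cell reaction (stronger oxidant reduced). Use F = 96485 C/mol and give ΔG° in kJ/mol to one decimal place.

Cu²⁺/Cu (E° = +0.33 V) is the cathode; Cr³⁺/Cr (E° = -0.70 V) is the anode, so E°cell = +1.03 V.
Balancing electrons gives n = 6 (lcm of 2 and 3).
ΔG° = −nFE° = −(6)(96485)(+1.03) = -596,277 J = -596.3 kJ/mol.

-596.3 kJ/mol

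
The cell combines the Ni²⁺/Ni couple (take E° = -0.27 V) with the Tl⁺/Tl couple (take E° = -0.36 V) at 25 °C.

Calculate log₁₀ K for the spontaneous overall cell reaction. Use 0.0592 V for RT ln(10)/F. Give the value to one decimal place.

Cathode: Ni²⁺/Ni; anode: Tl⁺/Tl. E°cell = +0.09 V, n = 2.
log K = nE°cell / 0.0592 = (2)(+0.09) / 0.0592 = 3.0.

3.0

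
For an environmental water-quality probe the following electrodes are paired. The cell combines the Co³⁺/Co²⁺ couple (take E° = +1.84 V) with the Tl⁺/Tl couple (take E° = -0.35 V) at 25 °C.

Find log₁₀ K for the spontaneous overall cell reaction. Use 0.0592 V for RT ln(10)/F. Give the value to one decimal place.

Cathode: Co³⁺/Co²⁺; anode: Tl⁺/Tl. E°cell = +2.19 V, n = 1.
log K = nE°cell / 0.0592 = (1)(+2.19) / 0.0592 = 37.0.

37.0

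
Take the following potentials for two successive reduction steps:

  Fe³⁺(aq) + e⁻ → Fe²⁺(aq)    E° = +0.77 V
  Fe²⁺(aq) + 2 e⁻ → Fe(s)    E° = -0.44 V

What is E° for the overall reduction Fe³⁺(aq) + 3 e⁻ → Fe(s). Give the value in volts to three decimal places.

-0.037 V

Standard free energies of sequential steps add: ΔG°₃ = ΔG°₁ + ΔG°₂, so n₃E°₃ = n₁E°₁ + n₂E°₂.
E°₃ = (1×+0.77 + 2×-0.44) / 3 = (-0.110) / 3 = -0.037 V.
E° values themselves are not directly additive — weighting by electron count is essential.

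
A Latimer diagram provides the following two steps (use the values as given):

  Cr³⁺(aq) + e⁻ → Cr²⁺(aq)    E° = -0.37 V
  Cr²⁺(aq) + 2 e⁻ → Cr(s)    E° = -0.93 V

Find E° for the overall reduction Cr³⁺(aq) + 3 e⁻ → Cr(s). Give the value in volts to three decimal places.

Standard free energies of sequential steps add: ΔG°₃ = ΔG°₁ + ΔG°₂, so n₃E°₃ = n₁E°₁ + n₂E°₂.
E°₃ = (1×-0.37 + 2×-0.93) / 3 = (-2.230) / 3 = -0.743 V.

-0.743 V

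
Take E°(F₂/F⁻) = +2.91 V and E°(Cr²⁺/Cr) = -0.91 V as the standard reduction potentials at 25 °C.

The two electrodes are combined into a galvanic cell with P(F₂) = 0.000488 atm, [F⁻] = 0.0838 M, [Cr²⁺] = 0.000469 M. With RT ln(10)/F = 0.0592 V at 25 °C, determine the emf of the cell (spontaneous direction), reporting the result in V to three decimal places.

+3.884 V

F₂/F⁻ is the cathode (higher E°), Cr²⁺/Cr the anode: E°cell = +2.91 − (-0.91) = +3.82 V, n = 2.
Overall: F₂(g) + Cr(s) → 2 F⁻(aq) + Cr²⁺(aq)
Q = [F⁻]^2·[Cr²⁺] / (P(F₂)); log Q = -2.171.
E = E° − (0.0592/n) log Q = +3.82 − (0.0592/2)(-2.171) = +3.884 V.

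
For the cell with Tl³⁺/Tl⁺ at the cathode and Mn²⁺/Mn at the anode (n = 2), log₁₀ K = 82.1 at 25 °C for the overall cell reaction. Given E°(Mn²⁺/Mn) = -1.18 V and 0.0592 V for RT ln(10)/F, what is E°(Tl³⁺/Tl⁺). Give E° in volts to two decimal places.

+1.25 V

E°cell = (0.0592/n)·log K = (0.0592/2)(82.1) = +2.430 V.
Since Tl³⁺/Tl⁺ is the cathode and Mn²⁺/Mn the anode, E°cell = E°(Tl³⁺/Tl⁺) − E°(Mn²⁺/Mn).
So E°(Tl³⁺/Tl⁺) = E°cell + E°(Mn²⁺/Mn) = +2.430 + (-1.18) = +1.25 V.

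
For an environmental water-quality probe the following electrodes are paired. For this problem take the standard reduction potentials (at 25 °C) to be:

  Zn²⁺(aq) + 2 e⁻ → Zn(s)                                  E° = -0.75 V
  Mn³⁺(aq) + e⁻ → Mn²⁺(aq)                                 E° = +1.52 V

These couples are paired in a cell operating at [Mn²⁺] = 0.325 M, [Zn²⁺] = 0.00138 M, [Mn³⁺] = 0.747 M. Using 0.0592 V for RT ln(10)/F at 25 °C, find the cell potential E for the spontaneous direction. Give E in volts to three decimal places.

+2.376 V

Mn³⁺/Mn²⁺ is the cathode (higher E°), Zn²⁺/Zn the anode: E°cell = +1.52 − (-0.75) = +2.27 V, n = 2.
Overall: 2 Mn³⁺(aq) + Zn(s) → 2 Mn²⁺(aq) + Zn²⁺(aq)
Q = [Mn²⁺]^2·[Zn²⁺] / ([Mn³⁺]^2); log Q = -3.583.
E = E° − (0.0592/n) log Q = +2.27 − (0.0592/2)(-3.583) = +2.376 V.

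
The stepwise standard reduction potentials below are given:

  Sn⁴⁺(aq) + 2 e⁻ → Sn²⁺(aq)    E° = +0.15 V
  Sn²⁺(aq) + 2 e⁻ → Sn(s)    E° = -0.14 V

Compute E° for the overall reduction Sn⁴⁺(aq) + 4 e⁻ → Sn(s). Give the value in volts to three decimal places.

Standard free energies of sequential steps add: ΔG°₃ = ΔG°₁ + ΔG°₂, so n₃E°₃ = n₁E°₁ + n₂E°₂.
E°₃ = (2×+0.15 + 2×-0.14) / 4 = (+0.020) / 4 = +0.005 V.

+0.005 V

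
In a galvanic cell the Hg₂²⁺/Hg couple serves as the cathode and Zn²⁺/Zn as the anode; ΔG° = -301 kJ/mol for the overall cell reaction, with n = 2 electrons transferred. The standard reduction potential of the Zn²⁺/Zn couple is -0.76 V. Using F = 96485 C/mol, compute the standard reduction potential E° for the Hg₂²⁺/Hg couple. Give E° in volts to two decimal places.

E°cell = −ΔG°/(nF) = −(-301×10³)/((2)(96485)) = +1.560 V.
Since Hg₂²⁺/Hg is the cathode and Zn²⁺/Zn the anode, E°cell = E°(Hg₂²⁺/Hg) − E°(Zn²⁺/Zn).
So E°(Hg₂²⁺/Hg) = E°cell + E°(Zn²⁺/Zn) = +1.560 + (-0.76) = +0.80 V.

+0.80 V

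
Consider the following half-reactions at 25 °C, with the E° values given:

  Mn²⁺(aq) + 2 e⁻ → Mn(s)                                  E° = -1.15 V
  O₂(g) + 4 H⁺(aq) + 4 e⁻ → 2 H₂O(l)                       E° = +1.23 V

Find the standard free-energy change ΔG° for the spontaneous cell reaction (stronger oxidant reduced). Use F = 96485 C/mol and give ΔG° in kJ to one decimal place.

-918.5 kJ

O₂/H₂O (E° = +1.23 V) is the cathode; Mn²⁺/Mn (E° = -1.15 V) is the anode, so E°cell = +2.38 V.
Balancing electrons gives n = 4 (lcm of 4 and 2).
ΔG° = −nFE° = −(4)(96485)(+2.38) = -918,537 J = -918.5 kJ.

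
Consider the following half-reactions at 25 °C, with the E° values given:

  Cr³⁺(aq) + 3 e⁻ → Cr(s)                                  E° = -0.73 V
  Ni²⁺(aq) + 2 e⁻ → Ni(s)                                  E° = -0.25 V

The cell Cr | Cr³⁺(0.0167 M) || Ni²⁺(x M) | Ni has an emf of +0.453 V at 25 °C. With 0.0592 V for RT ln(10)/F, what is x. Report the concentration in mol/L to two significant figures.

Ni²⁺/Ni is the cathode, Cr³⁺/Cr the anode: E°cell = +0.48 V, n = 6.
Overall reaction: 3 Ni²⁺(aq) + 2 Cr(s) → 3 Ni(s) + 2 Cr³⁺(aq); Q = [Cr³⁺]^2/[Ni²⁺]^3.
From E = E° − (0.0592/n) log Q: log Q = (E° − E)·n/0.0592 = (+0.48 − (+0.453))·6/0.0592 = 2.7365.
So 3·log[Ni²⁺] = 2·log(0.0167) − log Q = -3.5546 − (2.7365) = -6.2911; log[Ni²⁺] = -6.2911 / 3 = -2.0970; [Ni²⁺] = 10^(-2.0970) ≈ 0.0080 M.

0.0080 M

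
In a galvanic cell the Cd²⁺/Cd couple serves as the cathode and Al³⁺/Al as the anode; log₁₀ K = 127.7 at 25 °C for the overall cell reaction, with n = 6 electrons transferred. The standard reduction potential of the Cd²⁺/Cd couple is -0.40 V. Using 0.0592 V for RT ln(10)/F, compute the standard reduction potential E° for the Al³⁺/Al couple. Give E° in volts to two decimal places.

-1.66 V

E°cell = (0.0592/n)·log K = (0.0592/6)(127.7) = +1.260 V.
Since Cd²⁺/Cd is the cathode and Al³⁺/Al the anode, E°cell = E°(Cd²⁺/Cd) − E°(Al³⁺/Al).
So E°(Al³⁺/Al) = E°(Cd²⁺/Cd) − E°cell = (-0.40) − (+1.260) = -1.66 V.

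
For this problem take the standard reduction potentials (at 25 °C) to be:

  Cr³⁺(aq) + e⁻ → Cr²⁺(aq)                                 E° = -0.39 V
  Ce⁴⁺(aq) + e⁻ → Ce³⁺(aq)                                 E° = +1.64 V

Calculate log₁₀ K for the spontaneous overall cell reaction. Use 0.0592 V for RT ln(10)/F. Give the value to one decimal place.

Cathode: Ce⁴⁺/Ce³⁺; anode: Cr³⁺/Cr²⁺. E°cell = +2.03 V, n = 1.
log K = nE°cell / 0.0592 = (1)(+2.03) / 0.0592 = 34.3.

34.3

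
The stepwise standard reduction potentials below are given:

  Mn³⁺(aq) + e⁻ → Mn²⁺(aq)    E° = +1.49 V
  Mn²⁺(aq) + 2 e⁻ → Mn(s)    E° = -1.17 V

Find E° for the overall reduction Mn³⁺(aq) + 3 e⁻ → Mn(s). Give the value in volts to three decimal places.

-0.283 V

Adding the free-energy changes (−nFE°) of the two steps gives −n₃FE°₃ = −n₁FE°₁ − n₂FE°₂.
E°₃ = (1×+1.49 + 2×-1.17) / 3 = (-0.850) / 3 = -0.283 V.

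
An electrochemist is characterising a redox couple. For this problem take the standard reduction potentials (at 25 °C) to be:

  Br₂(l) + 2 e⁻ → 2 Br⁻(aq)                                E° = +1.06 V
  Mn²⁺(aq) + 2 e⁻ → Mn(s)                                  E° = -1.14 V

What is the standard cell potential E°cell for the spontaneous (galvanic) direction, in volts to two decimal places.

+2.20 V

The Br₂/Br⁻ couple has the higher reduction potential, so it is the cathode; Mn²⁺/Mn is oxidised at the anode.
E°cell = E°(cathode) − E°(anode) = (+1.06) − (-1.14) = +2.20 V.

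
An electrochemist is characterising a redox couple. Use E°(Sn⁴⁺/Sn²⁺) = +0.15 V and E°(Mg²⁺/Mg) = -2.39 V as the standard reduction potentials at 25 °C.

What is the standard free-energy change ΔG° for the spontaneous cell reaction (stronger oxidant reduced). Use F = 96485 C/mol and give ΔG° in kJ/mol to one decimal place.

-490.1 kJ/mol

Sn⁴⁺/Sn²⁺ (E° = +0.15 V) is the cathode; Mg²⁺/Mg (E° = -2.39 V) is the anode, so E°cell = +2.54 V.
Balancing electrons gives n = 2 (lcm of 2 and 2).
ΔG° = −nFE° = −(2)(96485)(+2.54) = -490,144 J = -490.1 kJ/mol.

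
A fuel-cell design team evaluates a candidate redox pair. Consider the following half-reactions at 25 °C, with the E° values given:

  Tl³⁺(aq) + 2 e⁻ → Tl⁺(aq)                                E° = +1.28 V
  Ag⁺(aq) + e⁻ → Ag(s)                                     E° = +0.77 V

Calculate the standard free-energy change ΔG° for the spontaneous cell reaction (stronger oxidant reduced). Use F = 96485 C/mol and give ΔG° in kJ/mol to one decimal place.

Tl³⁺/Tl⁺ (E° = +1.28 V) is the cathode; Ag⁺/Ag (E° = +0.77 V) is the anode, so E°cell = +0.51 V.
Balancing electrons gives n = 2 (lcm of 2 and 1).
ΔG° = −nFE° = −(2)(96485)(+0.51) = -98,415 J = -98.4 kJ/mol.

-98.4 kJ/mol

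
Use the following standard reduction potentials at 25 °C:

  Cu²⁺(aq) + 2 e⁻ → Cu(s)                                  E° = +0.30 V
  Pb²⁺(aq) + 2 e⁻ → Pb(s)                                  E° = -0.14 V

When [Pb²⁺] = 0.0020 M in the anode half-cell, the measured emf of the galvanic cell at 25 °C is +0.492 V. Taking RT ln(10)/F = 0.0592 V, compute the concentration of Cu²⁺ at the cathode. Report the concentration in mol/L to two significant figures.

Cu²⁺/Cu is the cathode, Pb²⁺/Pb the anode: E°cell = +0.44 V, n = 2.
Overall reaction: Cu²⁺(aq) + Pb(s) → Cu(s) + Pb²⁺(aq); Q = [Pb²⁺]^1/[Cu²⁺]^1.
From E = E° − (0.0592/n) log Q: log Q = (E° − E)·n/0.0592 = (+0.44 − (+0.492))·2/0.0592 = -1.7568.
So 1·log[Cu²⁺] = 1·log(0.002) − log Q = -2.6990 − (-1.7568) = -0.9422; [Cu²⁺] = 10^(-0.9422) ≈ 0.11 M.

0.11 M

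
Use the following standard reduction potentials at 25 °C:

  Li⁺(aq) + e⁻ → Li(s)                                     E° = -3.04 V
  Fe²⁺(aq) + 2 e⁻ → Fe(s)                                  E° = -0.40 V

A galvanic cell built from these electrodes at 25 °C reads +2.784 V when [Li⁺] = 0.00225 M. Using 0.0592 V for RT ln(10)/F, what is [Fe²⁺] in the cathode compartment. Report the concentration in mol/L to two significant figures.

Fe²⁺/Fe is the cathode, Li⁺/Li the anode: E°cell = +2.64 V, n = 2.
Overall reaction: Fe²⁺(aq) + 2 Li(s) → Fe(s) + 2 Li⁺(aq); Q = [Li⁺]^2/[Fe²⁺]^1.
From E = E° − (0.0592/n) log Q: log Q = (E° − E)·n/0.0592 = (+2.64 − (+2.784))·2/0.0592 = -4.8649.
So 1·log[Fe²⁺] = 2·log(0.00225) − log Q = -5.2956 − (-4.8649) = -0.4307; [Fe²⁺] = 10^(-0.4307) ≈ 0.37 M.

0.37 M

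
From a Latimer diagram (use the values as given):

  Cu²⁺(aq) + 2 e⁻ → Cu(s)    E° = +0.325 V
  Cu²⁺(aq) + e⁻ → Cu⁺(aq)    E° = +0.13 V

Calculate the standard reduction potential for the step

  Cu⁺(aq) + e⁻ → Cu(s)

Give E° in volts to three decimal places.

Sequential free energies add, so n₃E°₃ = n₁E°₁ + n₂E°₂.
With n₃ = 2, and the known step contributing 1×(+0.13) V, the unknown satisfies 1·E° = 2×(+0.325) − 1×(+0.13) = +0.520.
E° = +0.520 / 1 = +0.520 V.

+0.520 V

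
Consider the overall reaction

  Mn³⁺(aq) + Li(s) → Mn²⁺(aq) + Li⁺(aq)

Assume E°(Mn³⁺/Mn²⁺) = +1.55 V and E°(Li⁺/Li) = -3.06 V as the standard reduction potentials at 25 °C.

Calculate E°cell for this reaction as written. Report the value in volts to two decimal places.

+4.61 V

The Mn³⁺/Mn²⁺ couple has the higher reduction potential, so it is the cathode; Li⁺/Li is oxidised at the anode.
E°cell = E°(cathode) − E°(anode) = (+1.55) − (-3.06) = +4.61 V.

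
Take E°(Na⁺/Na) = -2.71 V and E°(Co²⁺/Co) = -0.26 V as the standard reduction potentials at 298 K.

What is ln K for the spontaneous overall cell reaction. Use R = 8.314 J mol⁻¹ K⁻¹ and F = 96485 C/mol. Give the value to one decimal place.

190.8

Cathode: Co²⁺/Co; anode: Na⁺/Na. E°cell = (-0.26) − (-2.71) = +2.45 V, with n = 2.
ΔG° = −nFE° = −RT ln K, so ln K = nFE°/(RT) = (2)(96485)(+2.45) / ((8.314)(298)) = 190.823.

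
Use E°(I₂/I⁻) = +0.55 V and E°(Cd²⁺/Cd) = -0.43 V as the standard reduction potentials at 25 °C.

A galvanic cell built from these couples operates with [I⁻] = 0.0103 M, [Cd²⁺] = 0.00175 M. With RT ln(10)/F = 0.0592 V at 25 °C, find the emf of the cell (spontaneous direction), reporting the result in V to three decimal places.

I₂/I⁻ is the cathode (higher E°), Cd²⁺/Cd the anode: E°cell = +0.55 − (-0.43) = +0.98 V, n = 2.
Overall: I₂(s) + Cd(s) → 2 I⁻(aq) + Cd²⁺(aq)
Q = [I⁻]^2·[Cd²⁺]; log Q = -6.731.
E = E° − (0.0592/n) log Q = +0.98 − (0.0592/2)(-6.731) = +1.179 V.

+1.179 V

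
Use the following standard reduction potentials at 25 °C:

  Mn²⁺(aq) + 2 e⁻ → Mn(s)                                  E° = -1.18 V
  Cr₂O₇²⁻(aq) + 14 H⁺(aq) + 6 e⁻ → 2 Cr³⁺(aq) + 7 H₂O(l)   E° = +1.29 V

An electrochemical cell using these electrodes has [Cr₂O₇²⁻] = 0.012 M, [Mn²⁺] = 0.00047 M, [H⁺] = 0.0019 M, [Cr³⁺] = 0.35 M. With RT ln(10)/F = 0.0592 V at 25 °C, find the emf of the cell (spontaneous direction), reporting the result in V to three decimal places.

Cr₂O₇²⁻/Cr³⁺ is the cathode (higher E°), Mn²⁺/Mn the anode: E°cell = +1.29 − (-1.18) = +2.47 V, n = 6.
Overall: Cr₂O₇²⁻(aq) + 14 H⁺(aq) + 3 Mn(s) → 2 Cr³⁺(aq) + 7 H₂O(l) + 3 Mn²⁺(aq)
Q = [Cr³⁺]^2·[Mn²⁺]^3 / ([Cr₂O₇²⁻]·[H⁺]^14); log Q = 29.123.
E = E° − (0.0592/n) log Q = +2.47 − (0.0592/6)(29.123) = +2.183 V.

+2.183 V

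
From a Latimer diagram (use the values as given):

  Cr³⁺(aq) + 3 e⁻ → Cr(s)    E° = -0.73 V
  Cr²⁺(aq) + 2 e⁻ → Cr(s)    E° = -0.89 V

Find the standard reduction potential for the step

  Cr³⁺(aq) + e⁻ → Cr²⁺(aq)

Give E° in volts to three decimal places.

Sequential free energies add, so n₃E°₃ = n₁E°₁ + n₂E°₂.
With n₃ = 3, and the known step contributing 2×(-0.89) V, the unknown satisfies 1·E° = 3×(-0.73) − 2×(-0.89) = -0.410.
E° = -0.410 / 1 = -0.410 V.

-0.410 V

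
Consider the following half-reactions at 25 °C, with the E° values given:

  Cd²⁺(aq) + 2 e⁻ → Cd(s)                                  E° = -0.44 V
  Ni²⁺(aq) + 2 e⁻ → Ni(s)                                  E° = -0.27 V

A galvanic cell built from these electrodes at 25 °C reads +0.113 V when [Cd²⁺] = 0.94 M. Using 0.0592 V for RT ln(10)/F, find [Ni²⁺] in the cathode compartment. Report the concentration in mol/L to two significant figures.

0.011 M

Ni²⁺/Ni is the cathode, Cd²⁺/Cd the anode: E°cell = +0.17 V, n = 2.
Overall reaction: Ni²⁺(aq) + Cd(s) → Ni(s) + Cd²⁺(aq); Q = [Cd²⁺]^1/[Ni²⁺]^1.
From E = E° − (0.0592/n) log Q: log Q = (E° − E)·n/0.0592 = (+0.17 − (+0.113))·2/0.0592 = 1.9257.
So 1·log[Ni²⁺] = 1·log(0.94) − log Q = -0.0269 − (1.9257) = -1.9526; [Ni²⁺] = 10^(-1.9526) ≈ 0.011 M.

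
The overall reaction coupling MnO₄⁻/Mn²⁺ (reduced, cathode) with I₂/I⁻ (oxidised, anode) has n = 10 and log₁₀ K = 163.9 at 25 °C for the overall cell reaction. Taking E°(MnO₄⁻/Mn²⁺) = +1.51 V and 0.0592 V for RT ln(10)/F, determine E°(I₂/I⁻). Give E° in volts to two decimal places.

+0.54 V

E°cell = (0.0592/n)·log K = (0.0592/10)(163.9) = +0.970 V.
Since MnO₄⁻/Mn²⁺ is the cathode and I₂/I⁻ the anode, E°cell = E°(MnO₄⁻/Mn²⁺) − E°(I₂/I⁻).
So E°(I₂/I⁻) = E°(MnO₄⁻/Mn²⁺) − E°cell = (+1.51) − (+0.970) = +0.54 V.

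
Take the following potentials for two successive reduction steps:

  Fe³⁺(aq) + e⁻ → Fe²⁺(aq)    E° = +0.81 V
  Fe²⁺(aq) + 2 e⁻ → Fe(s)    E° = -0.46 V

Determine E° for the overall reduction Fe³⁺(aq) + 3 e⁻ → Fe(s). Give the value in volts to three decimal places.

-0.037 V

Adding the free-energy changes (−nFE°) of the two steps gives −n₃FE°₃ = −n₁FE°₁ − n₂FE°₂.
E°₃ = (1×+0.81 + 2×-0.46) / 3 = (-0.110) / 3 = -0.037 V.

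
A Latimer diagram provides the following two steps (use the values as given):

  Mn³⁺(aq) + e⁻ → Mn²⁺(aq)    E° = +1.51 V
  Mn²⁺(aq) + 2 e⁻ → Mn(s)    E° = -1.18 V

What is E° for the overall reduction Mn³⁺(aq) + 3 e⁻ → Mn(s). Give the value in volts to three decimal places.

-0.283 V

Adding the free-energy changes (−nFE°) of the two steps gives −n₃FE°₃ = −n₁FE°₁ − n₂FE°₂.
E°₃ = (1×+1.51 + 2×-1.18) / 3 = (-0.850) / 3 = -0.283 V.
E° values themselves are not directly additive — weighting by electron count is essential.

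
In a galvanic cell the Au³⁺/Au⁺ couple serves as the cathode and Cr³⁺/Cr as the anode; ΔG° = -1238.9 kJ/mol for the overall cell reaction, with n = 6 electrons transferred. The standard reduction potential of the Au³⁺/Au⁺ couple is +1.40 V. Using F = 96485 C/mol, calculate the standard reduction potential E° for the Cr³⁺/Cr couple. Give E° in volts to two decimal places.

E°cell = −ΔG°/(nF) = −(-1238.9×10³)/((6)(96485)) = +2.140 V.
Since Au³⁺/Au⁺ is the cathode and Cr³⁺/Cr the anode, E°cell = E°(Au³⁺/Au⁺) − E°(Cr³⁺/Cr).
So E°(Cr³⁺/Cr) = E°(Au³⁺/Au⁺) − E°cell = (+1.40) − (+2.140) = -0.74 V.

-0.74 V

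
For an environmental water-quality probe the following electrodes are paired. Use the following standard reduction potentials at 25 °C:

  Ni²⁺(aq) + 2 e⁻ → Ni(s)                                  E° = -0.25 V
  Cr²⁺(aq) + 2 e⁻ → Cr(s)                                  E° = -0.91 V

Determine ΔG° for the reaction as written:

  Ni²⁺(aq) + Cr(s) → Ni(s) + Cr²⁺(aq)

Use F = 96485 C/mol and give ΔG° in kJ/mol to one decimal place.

-127.4 kJ/mol

As written, Ni²⁺/Ni is reduced (cathode) and Cr²⁺/Cr is oxidised (anode), so E°cell = (-0.25) − (-0.91) = +0.66 V.
Balancing electrons gives n = 2.
ΔG° = −nFE° = −(2)(96485)(+0.66) = -127,360 J = -127.4 kJ/mol.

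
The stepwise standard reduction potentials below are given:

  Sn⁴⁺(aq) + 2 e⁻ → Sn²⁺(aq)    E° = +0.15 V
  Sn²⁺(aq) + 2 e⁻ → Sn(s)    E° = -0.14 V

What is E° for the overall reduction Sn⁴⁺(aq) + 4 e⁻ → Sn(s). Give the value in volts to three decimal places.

+0.005 V

Standard free energies of sequential steps add: ΔG°₃ = ΔG°₁ + ΔG°₂, so n₃E°₃ = n₁E°₁ + n₂E°₂.
E°₃ = (2×+0.15 + 2×-0.14) / 4 = (+0.020) / 4 = +0.005 V.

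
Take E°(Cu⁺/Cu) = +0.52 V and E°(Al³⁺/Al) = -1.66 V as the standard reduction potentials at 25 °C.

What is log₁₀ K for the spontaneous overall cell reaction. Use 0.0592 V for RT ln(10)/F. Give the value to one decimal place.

110.5

Cathode: Cu⁺/Cu; anode: Al³⁺/Al. E°cell = +2.18 V, n = 3.
log K = nE°cell / 0.0592 = (3)(+2.18) / 0.0592 = 110.5.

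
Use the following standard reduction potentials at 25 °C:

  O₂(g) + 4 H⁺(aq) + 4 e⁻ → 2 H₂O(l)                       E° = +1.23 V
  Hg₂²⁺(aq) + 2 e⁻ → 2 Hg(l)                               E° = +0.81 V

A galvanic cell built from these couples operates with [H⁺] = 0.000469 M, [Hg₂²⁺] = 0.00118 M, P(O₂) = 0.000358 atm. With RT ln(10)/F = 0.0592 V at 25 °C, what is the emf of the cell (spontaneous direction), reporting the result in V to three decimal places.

+0.259 V

O₂/H₂O is the cathode (higher E°), Hg₂²⁺/Hg the anode: E°cell = +1.23 − (+0.81) = +0.42 V, n = 4.
Overall: O₂(g) + 4 H⁺(aq) + 4 Hg(l) → 2 H₂O(l) + 2 Hg₂²⁺(aq)
Q = [Hg₂²⁺]^2 / (P(O₂)·[H⁺]^4); log Q = 10.905.
E = E° − (0.0592/n) log Q = +0.42 − (0.0592/4)(10.905) = +0.259 V.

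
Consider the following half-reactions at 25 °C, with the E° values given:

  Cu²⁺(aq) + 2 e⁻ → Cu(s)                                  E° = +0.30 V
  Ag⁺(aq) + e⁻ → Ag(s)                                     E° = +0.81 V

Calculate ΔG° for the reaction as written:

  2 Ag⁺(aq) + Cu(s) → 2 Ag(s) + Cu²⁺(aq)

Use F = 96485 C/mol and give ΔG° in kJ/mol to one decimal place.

-98.4 kJ/mol

As written, Ag⁺/Ag is reduced (cathode) and Cu²⁺/Cu is oxidised (anode), so E°cell = (+0.81) − (+0.30) = +0.51 V.
Balancing electrons gives n = 2.
ΔG° = −nFE° = −(2)(96485)(+0.51) = -98,415 J = -98.4 kJ/mol.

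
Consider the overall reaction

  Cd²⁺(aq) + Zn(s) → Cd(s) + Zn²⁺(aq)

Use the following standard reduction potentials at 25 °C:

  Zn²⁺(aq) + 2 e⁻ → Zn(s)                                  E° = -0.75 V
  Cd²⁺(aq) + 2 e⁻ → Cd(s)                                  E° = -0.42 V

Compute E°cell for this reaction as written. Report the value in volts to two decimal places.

+0.33 V

The Cd²⁺/Cd couple has the higher reduction potential, so it is the cathode; Zn²⁺/Zn is oxidised at the anode.
E°cell = E°(cathode) − E°(anode) = (-0.42) − (-0.75) = +0.33 V.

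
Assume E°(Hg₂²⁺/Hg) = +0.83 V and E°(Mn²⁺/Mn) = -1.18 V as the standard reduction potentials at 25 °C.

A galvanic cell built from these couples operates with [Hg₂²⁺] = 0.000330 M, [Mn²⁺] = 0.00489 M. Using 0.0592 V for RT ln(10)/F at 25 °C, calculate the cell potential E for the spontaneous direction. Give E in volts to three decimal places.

Hg₂²⁺/Hg is the cathode (higher E°), Mn²⁺/Mn the anode: E°cell = +0.83 − (-1.18) = +2.01 V, n = 2.
Overall: Hg₂²⁺(aq) + Mn(s) → 2 Hg(l) + Mn²⁺(aq)
Q = [Mn²⁺] / ([Hg₂²⁺]); log Q = 1.171.
E = E° − (0.0592/n) log Q = +2.01 − (0.0592/2)(1.171) = +1.975 V.

+1.975 V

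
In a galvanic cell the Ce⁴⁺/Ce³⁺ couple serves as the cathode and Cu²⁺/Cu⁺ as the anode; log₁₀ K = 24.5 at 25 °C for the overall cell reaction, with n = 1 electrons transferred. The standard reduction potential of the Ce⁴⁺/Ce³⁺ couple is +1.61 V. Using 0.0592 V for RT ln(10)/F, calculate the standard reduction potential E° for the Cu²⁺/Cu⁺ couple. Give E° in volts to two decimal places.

+0.16 V

E°cell = (0.0592/n)·log K = (0.0592/1)(24.5) = +1.450 V.
Since Ce⁴⁺/Ce³⁺ is the cathode and Cu²⁺/Cu⁺ the anode, E°cell = E°(Ce⁴⁺/Ce³⁺) − E°(Cu²⁺/Cu⁺).
So E°(Cu²⁺/Cu⁺) = E°(Ce⁴⁺/Ce³⁺) − E°cell = (+1.61) − (+1.450) = +0.16 V.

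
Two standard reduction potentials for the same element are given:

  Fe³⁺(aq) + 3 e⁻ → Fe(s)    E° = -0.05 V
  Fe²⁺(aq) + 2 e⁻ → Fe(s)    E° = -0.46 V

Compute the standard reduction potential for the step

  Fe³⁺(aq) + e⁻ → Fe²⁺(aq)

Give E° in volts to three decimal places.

+0.770 V

Sequential free energies add, so n₃E°₃ = n₁E°₁ + n₂E°₂.
With n₃ = 3, and the known step contributing 2×(-0.46) V, the unknown satisfies 1·E° = 3×(-0.05) − 2×(-0.46) = +0.770.
E° = +0.770 / 1 = +0.770 V.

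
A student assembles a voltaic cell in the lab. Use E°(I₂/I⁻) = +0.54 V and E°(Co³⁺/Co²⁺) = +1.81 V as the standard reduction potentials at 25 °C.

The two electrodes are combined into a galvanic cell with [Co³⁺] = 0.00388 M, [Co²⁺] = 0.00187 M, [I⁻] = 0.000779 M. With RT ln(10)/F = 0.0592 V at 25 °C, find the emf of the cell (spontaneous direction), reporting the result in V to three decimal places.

+1.105 V

Co³⁺/Co²⁺ is the cathode (higher E°), I₂/I⁻ the anode: E°cell = +1.81 − (+0.54) = +1.27 V, n = 2.
Overall: 2 Co³⁺(aq) + 2 I⁻(aq) → 2 Co²⁺(aq) + I₂(s)
Q = [Co²⁺]^2 / ([Co³⁺]^2·[I⁻]^2); log Q = 5.583.
E = E° − (0.0592/n) log Q = +1.27 − (0.0592/2)(5.583) = +1.105 V.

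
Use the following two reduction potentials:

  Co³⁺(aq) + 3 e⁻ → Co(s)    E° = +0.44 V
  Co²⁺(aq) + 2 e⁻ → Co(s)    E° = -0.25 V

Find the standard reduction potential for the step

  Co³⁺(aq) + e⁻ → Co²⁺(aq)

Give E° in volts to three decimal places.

Sequential free energies add, so n₃E°₃ = n₁E°₁ + n₂E°₂.
With n₃ = 3, and the known step contributing 2×(-0.25) V, the unknown satisfies 1·E° = 3×(+0.44) − 2×(-0.25) = +1.820.
E° = +1.820 / 1 = +1.820 V.

+1.820 V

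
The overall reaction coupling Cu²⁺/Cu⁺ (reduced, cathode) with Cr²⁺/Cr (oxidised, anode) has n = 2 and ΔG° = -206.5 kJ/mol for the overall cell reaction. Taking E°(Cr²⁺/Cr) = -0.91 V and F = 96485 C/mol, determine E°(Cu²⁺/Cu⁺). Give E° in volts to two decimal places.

E°cell = −ΔG°/(nF) = −(-206.5×10³)/((2)(96485)) = +1.070 V.
Since Cu²⁺/Cu⁺ is the cathode and Cr²⁺/Cr the anode, E°cell = E°(Cu²⁺/Cu⁺) − E°(Cr²⁺/Cr).
So E°(Cu²⁺/Cu⁺) = E°cell + E°(Cr²⁺/Cr) = +1.070 + (-0.91) = +0.16 V.

+0.16 V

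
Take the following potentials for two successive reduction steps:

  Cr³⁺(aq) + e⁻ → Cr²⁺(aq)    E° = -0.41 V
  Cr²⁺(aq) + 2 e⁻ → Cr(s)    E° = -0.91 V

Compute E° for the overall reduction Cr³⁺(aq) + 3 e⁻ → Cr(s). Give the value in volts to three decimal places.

Since ΔG° = −nFE° is additive over sequential reductions, n₃E°₃ = n₁E°₁ + n₂E°₂.
E°₃ = (1×-0.41 + 2×-0.91) / 3 = (-2.230) / 3 = -0.743 V.
E° values themselves are not directly additive — weighting by electron count is essential.

-0.743 V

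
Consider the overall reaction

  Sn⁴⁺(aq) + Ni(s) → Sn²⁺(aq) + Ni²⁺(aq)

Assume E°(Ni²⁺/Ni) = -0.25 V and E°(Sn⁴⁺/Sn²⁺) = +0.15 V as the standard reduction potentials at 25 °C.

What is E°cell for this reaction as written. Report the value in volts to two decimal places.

+0.40 V

The Sn⁴⁺/Sn²⁺ couple has the higher reduction potential, so it is the cathode; Ni²⁺/Ni is oxidised at the anode.
E°cell = E°(cathode) − E°(anode) = (+0.15) − (-0.25) = +0.40 V.
Since E°cell > 0, the reaction is spontaneous under standard conditions.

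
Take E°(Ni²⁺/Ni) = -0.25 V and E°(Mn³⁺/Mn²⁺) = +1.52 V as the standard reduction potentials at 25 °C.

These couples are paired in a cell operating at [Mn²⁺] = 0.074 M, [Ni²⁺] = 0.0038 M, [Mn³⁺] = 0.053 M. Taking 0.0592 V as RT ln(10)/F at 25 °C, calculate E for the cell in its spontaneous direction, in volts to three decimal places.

Mn³⁺/Mn²⁺ is the cathode (higher E°), Ni²⁺/Ni the anode: E°cell = +1.52 − (-0.25) = +1.77 V, n = 2.
Overall: 2 Mn³⁺(aq) + Ni(s) → 2 Mn²⁺(aq) + Ni²⁺(aq)
Q = [Mn²⁺]^2·[Ni²⁺] / ([Mn³⁺]^2); log Q = -2.130.
E = E° − (0.0592/n) log Q = +1.77 − (0.0592/2)(-2.130) = +1.833 V.

+1.833 V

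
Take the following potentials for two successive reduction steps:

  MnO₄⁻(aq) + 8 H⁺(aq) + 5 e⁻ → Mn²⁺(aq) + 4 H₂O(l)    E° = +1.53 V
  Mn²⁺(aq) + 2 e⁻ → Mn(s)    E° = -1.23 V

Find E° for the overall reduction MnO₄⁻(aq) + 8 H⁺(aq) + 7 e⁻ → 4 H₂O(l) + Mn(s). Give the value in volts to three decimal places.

+0.741 V

Standard free energies of sequential steps add: ΔG°₃ = ΔG°₁ + ΔG°₂, so n₃E°₃ = n₁E°₁ + n₂E°₂.
E°₃ = (5×+1.53 + 2×-1.23) / 7 = (+5.190) / 7 = +0.741 V.
E° values themselves are not directly additive — weighting by electron count is essential.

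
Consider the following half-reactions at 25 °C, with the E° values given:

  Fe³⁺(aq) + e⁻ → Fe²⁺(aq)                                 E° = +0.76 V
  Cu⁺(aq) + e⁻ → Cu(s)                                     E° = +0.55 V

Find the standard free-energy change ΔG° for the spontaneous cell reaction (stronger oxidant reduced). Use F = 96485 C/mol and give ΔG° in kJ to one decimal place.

-20.3 kJ

Fe³⁺/Fe²⁺ (E° = +0.76 V) is the cathode; Cu⁺/Cu (E° = +0.55 V) is the anode, so E°cell = +0.21 V.
Balancing electrons gives n = 1 (lcm of 1 and 1).
ΔG° = −nFE° = −(1)(96485)(+0.21) = -20,262 J = -20.3 kJ.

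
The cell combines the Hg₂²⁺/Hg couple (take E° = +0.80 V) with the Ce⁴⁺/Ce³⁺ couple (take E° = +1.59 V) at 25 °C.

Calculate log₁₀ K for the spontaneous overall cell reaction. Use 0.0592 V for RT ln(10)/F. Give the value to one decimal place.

Cathode: Ce⁴⁺/Ce³⁺; anode: Hg₂²⁺/Hg. E°cell = +0.79 V, n = 2.
log K = nE°cell / 0.0592 = (2)(+0.79) / 0.0592 = 26.7.

26.7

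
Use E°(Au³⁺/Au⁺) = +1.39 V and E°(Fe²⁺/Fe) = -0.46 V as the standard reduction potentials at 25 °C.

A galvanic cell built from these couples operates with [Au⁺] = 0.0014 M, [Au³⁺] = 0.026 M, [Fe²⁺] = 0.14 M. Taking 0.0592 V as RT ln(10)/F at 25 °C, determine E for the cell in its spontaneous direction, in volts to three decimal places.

Au³⁺/Au⁺ is the cathode (higher E°), Fe²⁺/Fe the anode: E°cell = +1.39 − (-0.46) = +1.85 V, n = 2.
Overall: Au³⁺(aq) + Fe(s) → Au⁺(aq) + Fe²⁺(aq)
Q = [Au⁺]·[Fe²⁺] / ([Au³⁺]); log Q = -2.123.
E = E° − (0.0592/n) log Q = +1.85 − (0.0592/2)(-2.123) = +1.913 V.

+1.913 V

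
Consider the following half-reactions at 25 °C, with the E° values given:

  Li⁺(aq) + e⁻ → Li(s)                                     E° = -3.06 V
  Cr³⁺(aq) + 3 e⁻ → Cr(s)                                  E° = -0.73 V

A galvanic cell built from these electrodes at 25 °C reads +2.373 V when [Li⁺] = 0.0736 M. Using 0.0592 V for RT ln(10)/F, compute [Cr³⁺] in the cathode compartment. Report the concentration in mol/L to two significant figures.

Cr³⁺/Cr is the cathode, Li⁺/Li the anode: E°cell = +2.33 V, n = 3.
Overall reaction: Cr³⁺(aq) + 3 Li(s) → Cr(s) + 3 Li⁺(aq); Q = [Li⁺]^3/[Cr³⁺]^1.
From E = E° − (0.0592/n) log Q: log Q = (E° − E)·n/0.0592 = (+2.33 − (+2.373))·3/0.0592 = -2.1791.
So 1·log[Cr³⁺] = 3·log(0.0736) − log Q = -3.3994 − (-2.1791) = -1.2203; [Cr³⁺] = 10^(-1.2203) ≈ 0.060 M.

0.060 M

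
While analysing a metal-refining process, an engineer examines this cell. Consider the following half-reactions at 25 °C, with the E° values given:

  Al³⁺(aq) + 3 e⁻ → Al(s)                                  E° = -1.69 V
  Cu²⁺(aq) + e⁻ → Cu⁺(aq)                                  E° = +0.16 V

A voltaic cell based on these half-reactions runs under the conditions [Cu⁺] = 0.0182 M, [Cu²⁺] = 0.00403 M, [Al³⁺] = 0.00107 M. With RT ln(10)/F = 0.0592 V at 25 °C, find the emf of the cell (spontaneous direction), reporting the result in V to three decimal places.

+1.870 V

Cu²⁺/Cu⁺ is the cathode (higher E°), Al³⁺/Al the anode: E°cell = +0.16 − (-1.69) = +1.85 V, n = 3.
Overall: 3 Cu²⁺(aq) + Al(s) → 3 Cu⁺(aq) + Al³⁺(aq)
Q = [Cu⁺]^3·[Al³⁺] / ([Cu²⁺]^3); log Q = -1.006.
E = E° − (0.0592/n) log Q = +1.85 − (0.0592/3)(-1.006) = +1.870 V.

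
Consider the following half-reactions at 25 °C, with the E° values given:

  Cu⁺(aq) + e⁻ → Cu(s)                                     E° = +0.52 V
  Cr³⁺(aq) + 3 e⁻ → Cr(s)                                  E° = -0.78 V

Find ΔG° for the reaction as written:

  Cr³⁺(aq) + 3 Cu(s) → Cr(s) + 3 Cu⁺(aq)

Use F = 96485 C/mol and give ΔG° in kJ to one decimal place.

As written, Cr³⁺/Cr is reduced (cathode) and Cu⁺/Cu is oxidised (anode), so E°cell = (-0.78) − (+0.52) = -1.30 V.
Balancing electrons gives n = 3.
ΔG° = −nFE° = −(3)(96485)(-1.30) = 376,292 J = +376.3 kJ.

+376.3 kJ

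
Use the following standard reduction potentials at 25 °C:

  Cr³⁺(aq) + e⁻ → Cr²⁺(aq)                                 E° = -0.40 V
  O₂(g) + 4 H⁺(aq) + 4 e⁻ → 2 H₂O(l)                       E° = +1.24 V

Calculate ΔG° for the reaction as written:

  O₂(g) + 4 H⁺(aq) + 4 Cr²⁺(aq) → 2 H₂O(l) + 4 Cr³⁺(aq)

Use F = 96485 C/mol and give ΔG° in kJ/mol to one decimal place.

As written, O₂/H₂O is reduced (cathode) and Cr³⁺/Cr²⁺ is oxidised (anode), so E°cell = (+1.24) − (-0.40) = +1.64 V.
Balancing electrons gives n = 4.
ΔG° = −nFE° = −(4)(96485)(+1.64) = -632,942 J = -632.9 kJ/mol.

-632.9 kJ/mol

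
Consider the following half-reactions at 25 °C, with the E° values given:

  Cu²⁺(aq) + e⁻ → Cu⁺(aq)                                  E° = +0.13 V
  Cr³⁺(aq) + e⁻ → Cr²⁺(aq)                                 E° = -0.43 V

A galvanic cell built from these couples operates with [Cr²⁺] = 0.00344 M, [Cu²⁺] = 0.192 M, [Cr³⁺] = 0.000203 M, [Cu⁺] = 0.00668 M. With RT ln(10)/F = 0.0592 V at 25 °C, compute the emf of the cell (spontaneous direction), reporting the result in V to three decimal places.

+0.719 V

Cu²⁺/Cu⁺ is the cathode (higher E°), Cr³⁺/Cr²⁺ the anode: E°cell = +0.13 − (-0.43) = +0.56 V, n = 1.
Overall: Cu²⁺(aq) + Cr²⁺(aq) → Cu⁺(aq) + Cr³⁺(aq)
Q = [Cu⁺]·[Cr³⁺] / ([Cu²⁺]·[Cr²⁺]); log Q = -2.688.
E = E° − (0.0592/n) log Q = +0.56 − (0.0592/1)(-2.688) = +0.719 V.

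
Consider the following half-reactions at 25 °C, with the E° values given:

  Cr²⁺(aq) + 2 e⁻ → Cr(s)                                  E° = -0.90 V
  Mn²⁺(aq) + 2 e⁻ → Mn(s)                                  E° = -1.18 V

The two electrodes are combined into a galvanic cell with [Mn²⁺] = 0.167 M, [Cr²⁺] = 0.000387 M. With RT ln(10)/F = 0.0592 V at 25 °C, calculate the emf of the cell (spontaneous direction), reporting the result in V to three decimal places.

+0.202 V

Cr²⁺/Cr is the cathode (higher E°), Mn²⁺/Mn the anode: E°cell = -0.90 − (-1.18) = +0.28 V, n = 2.
Overall: Cr²⁺(aq) + Mn(s) → Cr(s) + Mn²⁺(aq)
Q = [Mn²⁺] / ([Cr²⁺]); log Q = 2.635.
E = E° − (0.0592/n) log Q = +0.28 − (0.0592/2)(2.635) = +0.202 V.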